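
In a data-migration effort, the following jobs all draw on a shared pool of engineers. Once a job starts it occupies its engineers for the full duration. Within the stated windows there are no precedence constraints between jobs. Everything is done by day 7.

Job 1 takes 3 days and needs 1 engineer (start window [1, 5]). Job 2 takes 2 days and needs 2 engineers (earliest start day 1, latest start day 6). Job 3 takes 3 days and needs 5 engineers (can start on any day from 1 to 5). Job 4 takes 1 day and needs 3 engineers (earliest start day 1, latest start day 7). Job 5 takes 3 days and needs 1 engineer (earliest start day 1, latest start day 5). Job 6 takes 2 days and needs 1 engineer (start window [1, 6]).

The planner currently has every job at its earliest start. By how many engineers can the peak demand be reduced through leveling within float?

Early-start peak: d1:13  d2:10  d3:7  d4:0  d5:0  d6:0  d7:0 ⇒ 13.
Leveled (Job 1@1, Job 2@1, Job 3@4, Job 4@3, Job 5@1, Job 6@1): d1:5  d2:5  d3:5  d4:5  d5:5  d6:5  d7:0 ⇒ 5.
Reduction 13 − 5 = 8.

8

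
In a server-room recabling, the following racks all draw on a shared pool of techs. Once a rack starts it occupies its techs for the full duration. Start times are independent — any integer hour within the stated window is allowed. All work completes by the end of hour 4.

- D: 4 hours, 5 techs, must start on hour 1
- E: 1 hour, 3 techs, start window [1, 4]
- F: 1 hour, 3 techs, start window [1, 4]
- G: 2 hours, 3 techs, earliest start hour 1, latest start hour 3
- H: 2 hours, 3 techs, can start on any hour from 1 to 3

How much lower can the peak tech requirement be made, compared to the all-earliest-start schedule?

6

Early-start peak: h1:17  h2:11  h3:5  h4:5 ⇒ 17.
Leveled (D@1, E@1, F@1, G@2, H@2): h1:11  h2:11  h3:11  h4:5 ⇒ 11.
Reduction 17 − 11 = 6.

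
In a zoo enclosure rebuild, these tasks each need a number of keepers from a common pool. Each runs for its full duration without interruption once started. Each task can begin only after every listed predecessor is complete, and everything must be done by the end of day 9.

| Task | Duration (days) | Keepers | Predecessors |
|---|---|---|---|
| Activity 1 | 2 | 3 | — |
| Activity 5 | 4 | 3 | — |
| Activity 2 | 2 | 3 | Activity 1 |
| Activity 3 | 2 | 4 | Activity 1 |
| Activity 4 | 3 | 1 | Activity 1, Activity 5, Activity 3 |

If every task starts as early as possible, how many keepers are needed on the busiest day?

10

Early-start schedule: Activity 1@1, Activity 5@1, Activity 2@3, Activity 3@3, Activity 4@5.
Load per day: day 1: 6, day 2: 6, day 3: 10, day 4: 10, day 5: 1, day 6: 1, day 7: 1, day 8: 0, day 9: 0.
Peak is 10.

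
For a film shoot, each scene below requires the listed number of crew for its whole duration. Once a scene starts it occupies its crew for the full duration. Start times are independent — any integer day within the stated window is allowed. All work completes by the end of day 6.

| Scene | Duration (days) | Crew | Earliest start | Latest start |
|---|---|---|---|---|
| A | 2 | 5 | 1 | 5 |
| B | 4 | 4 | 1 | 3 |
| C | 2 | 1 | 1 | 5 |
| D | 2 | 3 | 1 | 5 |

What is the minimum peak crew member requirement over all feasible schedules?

Early-start (A@1, B@1, C@1, D@1) gives peak 13: d1:13  d2:13  d3:4  d4:4  d5:0  d6:0.
Shift B→3, D→3.
Schedule A@1, B@3, C@1, D@3: d1:6  d2:6  d3:7  d4:7  d5:4  d6:4 — peak 7.

7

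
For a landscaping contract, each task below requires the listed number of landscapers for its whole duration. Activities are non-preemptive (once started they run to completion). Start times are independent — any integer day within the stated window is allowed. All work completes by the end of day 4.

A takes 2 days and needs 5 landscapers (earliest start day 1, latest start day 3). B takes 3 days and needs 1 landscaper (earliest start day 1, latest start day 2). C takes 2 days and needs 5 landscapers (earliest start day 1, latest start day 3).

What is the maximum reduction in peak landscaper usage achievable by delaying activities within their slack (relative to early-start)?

5

Early-start peak: d1:11  d2:11  d3:1  d4:0 ⇒ 11.
Leveled (A@1, B@1, C@3): d1:6  d2:6  d3:6  d4:5 ⇒ 6.
Reduction 11 − 6 = 5.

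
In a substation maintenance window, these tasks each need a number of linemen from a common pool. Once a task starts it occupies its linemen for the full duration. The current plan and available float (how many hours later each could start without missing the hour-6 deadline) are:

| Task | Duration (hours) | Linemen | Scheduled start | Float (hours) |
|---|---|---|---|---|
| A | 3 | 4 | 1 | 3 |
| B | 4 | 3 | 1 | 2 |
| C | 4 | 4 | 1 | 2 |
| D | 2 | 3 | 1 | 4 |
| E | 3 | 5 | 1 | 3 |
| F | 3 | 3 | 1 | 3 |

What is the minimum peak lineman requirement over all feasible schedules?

Early-start (A@1, B@1, C@1, D@1, E@1, F@1) gives peak 22: h1:22  h2:22  h3:19  h4:7  h5:0  h6:0.
Shift D→5, E→4.
Schedule A@1, B@1, C@1, D@5, E@4, F@1: h1:14  h2:14  h3:14  h4:12  h5:8  h6:8 — peak 14.

14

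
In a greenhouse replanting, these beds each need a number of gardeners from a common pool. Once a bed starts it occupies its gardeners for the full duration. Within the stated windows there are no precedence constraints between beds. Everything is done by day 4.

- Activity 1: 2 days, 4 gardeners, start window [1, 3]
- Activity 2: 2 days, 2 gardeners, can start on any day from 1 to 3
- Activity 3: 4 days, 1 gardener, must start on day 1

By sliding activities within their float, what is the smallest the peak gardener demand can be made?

5

Early-start (Activity 1@1, Activity 2@1, Activity 3@1) gives peak 7: d1:7  d2:7  d3:1  d4:1.
Shift Activity 2→3.
Schedule Activity 1@1, Activity 2@3, Activity 3@1: d1:5  d2:5  d3:3  d4:3 — peak 5.
No arrangement of the 9 feasible schedules does better.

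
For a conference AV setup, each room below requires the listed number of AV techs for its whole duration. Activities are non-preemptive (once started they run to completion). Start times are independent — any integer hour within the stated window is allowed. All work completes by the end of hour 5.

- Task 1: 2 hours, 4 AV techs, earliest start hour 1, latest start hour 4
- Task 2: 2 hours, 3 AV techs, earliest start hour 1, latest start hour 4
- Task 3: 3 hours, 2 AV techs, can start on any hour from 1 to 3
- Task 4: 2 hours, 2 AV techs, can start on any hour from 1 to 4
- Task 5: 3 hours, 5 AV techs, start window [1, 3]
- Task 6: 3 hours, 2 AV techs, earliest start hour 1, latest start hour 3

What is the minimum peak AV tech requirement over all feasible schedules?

Early-start (Task 1@1, Task 2@1, Task 3@1, Task 4@1, Task 5@1, Task 6@1) gives peak 18: h1:18  h2:18  h3:9  h4:0  h5:0.
Shift Task 4→4, Task 5→3, Task 6→3.
Schedule Task 1@1, Task 2@1, Task 3@1, Task 4@4, Task 5@3, Task 6@3: h1:9  h2:9  h3:9  h4:9  h5:9 — peak 9.
Total AV tech-hours = 45 over 5 hours ⇒ peak ≥ ⌈45/5⌉ = 9, so 9 is optimal.

9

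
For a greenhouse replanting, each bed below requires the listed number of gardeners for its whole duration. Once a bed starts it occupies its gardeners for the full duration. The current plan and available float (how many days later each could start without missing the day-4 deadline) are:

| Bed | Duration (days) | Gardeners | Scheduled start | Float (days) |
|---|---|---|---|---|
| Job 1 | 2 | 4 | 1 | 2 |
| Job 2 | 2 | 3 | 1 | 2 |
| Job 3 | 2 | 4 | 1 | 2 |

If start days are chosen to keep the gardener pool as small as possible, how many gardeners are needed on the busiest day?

Early-start (Job 1@1, Job 2@1, Job 3@1) gives peak 11: d1:11  d2:11  d3:0  d4:0.
Shift Job 3→3.
Schedule Job 1@1, Job 2@1, Job 3@3: d1:7  d2:7  d3:4  d4:4 — peak 7.

7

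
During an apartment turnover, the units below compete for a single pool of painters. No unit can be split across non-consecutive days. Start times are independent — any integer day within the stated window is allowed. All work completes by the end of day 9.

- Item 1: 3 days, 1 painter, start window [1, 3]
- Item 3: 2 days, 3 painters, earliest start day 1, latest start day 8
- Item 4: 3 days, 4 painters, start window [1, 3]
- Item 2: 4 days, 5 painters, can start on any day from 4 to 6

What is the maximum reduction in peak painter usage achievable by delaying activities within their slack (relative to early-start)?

3

Early-start peak: d1:8  d2:8  d3:5  d4:5  d5:5  d6:5  d7:5  d8:0  d9:0 ⇒ 8.
Leveled (Item 1@1, Item 3@1, Item 4@3, Item 2@6): d1:4  d2:4  d3:5  d4:4  d5:4  d6:5  d7:5  d8:5  d9:5 ⇒ 5.
Reduction 8 − 5 = 3.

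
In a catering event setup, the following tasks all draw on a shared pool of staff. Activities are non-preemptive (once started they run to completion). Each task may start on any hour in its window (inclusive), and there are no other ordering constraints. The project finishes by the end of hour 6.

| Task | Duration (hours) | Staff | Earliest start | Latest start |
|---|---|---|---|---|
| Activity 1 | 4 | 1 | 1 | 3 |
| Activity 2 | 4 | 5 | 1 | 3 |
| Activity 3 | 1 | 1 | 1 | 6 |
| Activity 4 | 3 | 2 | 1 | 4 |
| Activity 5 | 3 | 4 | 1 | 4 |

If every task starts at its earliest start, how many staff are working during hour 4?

6

At early start, hour 4 has: Activity 1, Activity 2.
Demand: 1 + 5 = 6.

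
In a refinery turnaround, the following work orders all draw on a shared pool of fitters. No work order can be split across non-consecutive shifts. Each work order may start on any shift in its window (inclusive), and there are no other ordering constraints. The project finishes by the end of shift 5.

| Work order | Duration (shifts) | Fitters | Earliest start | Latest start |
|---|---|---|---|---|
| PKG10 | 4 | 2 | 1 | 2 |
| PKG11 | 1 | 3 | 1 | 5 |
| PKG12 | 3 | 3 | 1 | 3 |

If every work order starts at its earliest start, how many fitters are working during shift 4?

2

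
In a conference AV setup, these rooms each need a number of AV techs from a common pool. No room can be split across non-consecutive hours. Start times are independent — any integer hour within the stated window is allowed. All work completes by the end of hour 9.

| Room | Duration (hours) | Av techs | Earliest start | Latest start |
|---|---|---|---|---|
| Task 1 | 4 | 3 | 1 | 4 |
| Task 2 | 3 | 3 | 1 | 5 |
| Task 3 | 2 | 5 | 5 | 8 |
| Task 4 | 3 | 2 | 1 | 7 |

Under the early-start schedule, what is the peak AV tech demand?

8

Early-start schedule: Task 1@1, Task 2@1, Task 3@5, Task 4@1.
Load per hour: hour 1: 8, hour 2: 8, hour 3: 8, hour 4: 3, hour 5: 5, hour 6: 5, hour 7: 0, hour 8: 0, hour 9: 0.
Peak is 8.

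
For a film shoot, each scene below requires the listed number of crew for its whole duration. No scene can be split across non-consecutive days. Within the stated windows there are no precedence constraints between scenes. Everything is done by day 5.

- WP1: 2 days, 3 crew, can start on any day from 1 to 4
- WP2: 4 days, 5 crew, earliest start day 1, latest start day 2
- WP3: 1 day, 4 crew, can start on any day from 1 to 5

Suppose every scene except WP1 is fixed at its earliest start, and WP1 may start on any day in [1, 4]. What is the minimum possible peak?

WP1@1: d1:12  d2:8  d3:5  d4:5  d5:0 → peak 12
WP1@2: d1:9  d2:8  d3:8  d4:5  d5:0 → peak 9
WP1@3: d1:9  d2:5  d3:8  d4:8  d5:0 → peak 9
WP1@4: d1:9  d2:5  d3:5  d4:8  d5:3 → peak 9
Best is WP1@2, peak 9.

9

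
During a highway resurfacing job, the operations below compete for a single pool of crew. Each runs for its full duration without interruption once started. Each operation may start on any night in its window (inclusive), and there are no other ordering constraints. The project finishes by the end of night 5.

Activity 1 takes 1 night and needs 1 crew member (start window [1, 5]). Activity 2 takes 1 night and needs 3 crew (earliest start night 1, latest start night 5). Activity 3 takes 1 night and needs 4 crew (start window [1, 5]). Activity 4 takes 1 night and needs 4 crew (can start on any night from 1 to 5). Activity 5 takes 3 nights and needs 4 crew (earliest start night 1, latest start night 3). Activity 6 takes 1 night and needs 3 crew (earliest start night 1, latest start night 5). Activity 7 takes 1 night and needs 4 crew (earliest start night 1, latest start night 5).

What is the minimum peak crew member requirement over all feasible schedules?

Early-start (Activity 1@1, Activity 2@1, Activity 3@1, Activity 4@1, Activity 5@1, Activity 6@1, Activity 7@1) gives peak 23: n1:23  n2:4  n3:4  n4:0  n5:0.
Shift Activity 4→2, Activity 5→2, Activity 6→3, Activity 7→4.
Schedule Activity 1@1, Activity 2@1, Activity 3@1, Activity 4@2, Activity 5@2, Activity 6@3, Activity 7@4: n1:8  n2:8  n3:7  n4:8  n5:0 — peak 8.

8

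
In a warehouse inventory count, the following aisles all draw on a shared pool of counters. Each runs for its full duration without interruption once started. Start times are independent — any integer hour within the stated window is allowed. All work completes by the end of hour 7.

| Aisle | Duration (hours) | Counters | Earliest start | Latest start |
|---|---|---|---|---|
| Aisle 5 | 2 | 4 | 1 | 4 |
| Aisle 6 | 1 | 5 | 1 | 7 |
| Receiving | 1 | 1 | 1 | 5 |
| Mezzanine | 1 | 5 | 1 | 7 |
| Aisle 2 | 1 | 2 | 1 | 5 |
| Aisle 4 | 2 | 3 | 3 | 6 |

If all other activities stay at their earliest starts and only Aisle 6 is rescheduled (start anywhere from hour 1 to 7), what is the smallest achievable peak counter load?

12

Aisle 6@1: h1:17  h2:4  h3:3  h4:3  h5:0  h6:0  h7:0 → peak 17
Aisle 6@2: h1:12  h2:9  h3:3  h4:3  h5:0  h6:0  h7:0 → peak 12
Aisle 6@3: h1:12  h2:4  h3:8  h4:3  h5:0  h6:0  h7:0 → peak 12
Aisle 6@4: h1:12  h2:4  h3:3  h4:8  h5:0  h6:0  h7:0 → peak 12
Aisle 6@5: h1:12  h2:4  h3:3  h4:3  h5:5  h6:0  h7:0 → peak 12
Aisle 6@6: h1:12  h2:4  h3:3  h4:3  h5:0  h6:5  h7:0 → peak 12
Aisle 6@7: h1:12  h2:4  h3:3  h4:3  h5:0  h6:0  h7:5 → peak 12
Best is Aisle 6@2, peak 12.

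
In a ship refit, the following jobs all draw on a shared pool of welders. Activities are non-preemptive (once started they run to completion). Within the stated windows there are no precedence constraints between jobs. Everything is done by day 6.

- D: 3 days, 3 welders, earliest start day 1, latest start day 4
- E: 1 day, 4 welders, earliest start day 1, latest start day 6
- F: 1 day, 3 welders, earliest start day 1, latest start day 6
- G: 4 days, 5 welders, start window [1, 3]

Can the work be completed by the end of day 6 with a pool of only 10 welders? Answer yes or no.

Schedule D@1, E@1, F@2, G@3: d1:7  d2:6  d3:8  d4:5  d5:5  d6:5 — peak 8 ≤ 10.

yes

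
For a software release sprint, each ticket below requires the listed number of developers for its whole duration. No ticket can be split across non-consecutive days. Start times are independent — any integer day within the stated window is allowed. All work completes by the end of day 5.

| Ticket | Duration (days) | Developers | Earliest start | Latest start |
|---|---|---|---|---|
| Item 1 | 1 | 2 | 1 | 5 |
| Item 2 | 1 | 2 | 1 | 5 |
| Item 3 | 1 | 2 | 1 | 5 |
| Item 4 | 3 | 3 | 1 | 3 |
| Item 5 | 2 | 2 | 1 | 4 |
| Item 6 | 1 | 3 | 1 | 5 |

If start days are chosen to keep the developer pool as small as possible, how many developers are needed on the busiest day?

Early-start (Item 1@1, Item 2@1, Item 3@1, Item 4@1, Item 5@1, Item 6@1) gives peak 14: d1:14  d2:5  d3:3  d4:0  d5:0.
Shift Item 3→2, Item 4→2, Item 5→3, Item 6→5.
Schedule Item 1@1, Item 2@1, Item 3@2, Item 4@2, Item 5@3, Item 6@5: d1:4  d2:5  d3:5  d4:5  d5:3 — peak 5.
Total developer-days = 22 over 5 days ⇒ peak ≥ ⌈22/5⌉ = 5, so 5 is optimal.

5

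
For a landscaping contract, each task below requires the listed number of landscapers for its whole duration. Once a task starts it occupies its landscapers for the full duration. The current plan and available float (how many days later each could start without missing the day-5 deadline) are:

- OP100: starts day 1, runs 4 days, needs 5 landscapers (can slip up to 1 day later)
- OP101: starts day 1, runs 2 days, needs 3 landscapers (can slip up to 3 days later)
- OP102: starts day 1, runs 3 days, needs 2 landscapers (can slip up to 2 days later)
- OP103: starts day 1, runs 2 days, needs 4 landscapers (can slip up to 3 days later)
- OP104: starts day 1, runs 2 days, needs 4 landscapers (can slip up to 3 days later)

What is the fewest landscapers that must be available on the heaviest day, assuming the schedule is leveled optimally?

Early-start (OP100@1, OP101@1, OP102@1, OP103@1, OP104@1) gives peak 18: d1:18  d2:18  d3:7  d4:5  d5:0.
Shift OP102→3, OP104→3.
Schedule OP100@1, OP101@1, OP102@3, OP103@1, OP104@3: d1:12  d2:12  d3:11  d4:11  d5:2 — peak 12.

12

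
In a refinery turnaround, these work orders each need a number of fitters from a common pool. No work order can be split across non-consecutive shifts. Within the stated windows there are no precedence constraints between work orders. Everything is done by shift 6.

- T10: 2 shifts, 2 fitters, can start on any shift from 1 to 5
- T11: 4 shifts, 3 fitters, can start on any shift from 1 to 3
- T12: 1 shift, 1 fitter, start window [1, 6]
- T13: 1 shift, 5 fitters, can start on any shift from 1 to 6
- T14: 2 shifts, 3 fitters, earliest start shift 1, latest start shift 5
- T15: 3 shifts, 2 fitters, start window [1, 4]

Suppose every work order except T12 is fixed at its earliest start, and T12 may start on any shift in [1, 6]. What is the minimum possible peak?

T12@1: s1:16  s2:10  s3:5  s4:3  s5:0  s6:0 → peak 16
T12@2: s1:15  s2:11  s3:5  s4:3  s5:0  s6:0 → peak 15
T12@3: s1:15  s2:10  s3:6  s4:3  s5:0  s6:0 → peak 15
T12@4: s1:15  s2:10  s3:5  s4:4  s5:0  s6:0 → peak 15
T12@5: s1:15  s2:10  s3:5  s4:3  s5:1  s6:0 → peak 15
T12@6: s1:15  s2:10  s3:5  s4:3  s5:0  s6:1 → peak 15
Best is T12@2, peak 15.

15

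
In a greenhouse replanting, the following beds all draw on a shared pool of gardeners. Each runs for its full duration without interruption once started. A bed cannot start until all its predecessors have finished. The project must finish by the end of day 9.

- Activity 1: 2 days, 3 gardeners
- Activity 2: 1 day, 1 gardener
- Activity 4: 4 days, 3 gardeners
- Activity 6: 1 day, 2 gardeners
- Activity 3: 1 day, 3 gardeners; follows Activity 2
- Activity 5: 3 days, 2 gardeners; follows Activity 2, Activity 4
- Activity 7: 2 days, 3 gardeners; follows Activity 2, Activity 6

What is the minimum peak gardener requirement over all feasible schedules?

Early-start (Activity 1@1, Activity 2@1, Activity 4@1, Activity 6@1, Activity 3@2, Activity 5@5, Activity 7@2) gives peak 12: d1:9  d2:12  d3:6  d4:3  d5:2  d6:2  d7:2  d8:0  d9:0.
Shift Activity 4→3, Activity 6→2, Activity 3→7, Activity 5→7, Activity 7→8.
Schedule Activity 1@1, Activity 2@1, Activity 4@3, Activity 6@2, Activity 3@7, Activity 5@7, Activity 7@8: d1:4  d2:5  d3:3  d4:3  d5:3  d6:3  d7:5  d8:5  d9:5 — peak 5.

5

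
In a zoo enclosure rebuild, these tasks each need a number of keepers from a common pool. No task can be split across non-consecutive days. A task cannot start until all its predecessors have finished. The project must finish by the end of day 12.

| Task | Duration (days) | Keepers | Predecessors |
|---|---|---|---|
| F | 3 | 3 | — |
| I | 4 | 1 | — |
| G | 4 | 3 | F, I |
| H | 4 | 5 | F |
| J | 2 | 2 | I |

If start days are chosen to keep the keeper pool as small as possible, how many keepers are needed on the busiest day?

5

Early-start (F@1, I@1, G@5, H@4, J@5) gives peak 10: d1:4  d2:4  d3:4  d4:6  d5:10  d6:10  d7:8  d8:3  d9:0  d10:0  d11:0  d12:0.
Shift H→9.
Schedule F@1, I@1, G@5, H@9, J@5: d1:4  d2:4  d3:4  d4:1  d5:5  d6:5  d7:3  d8:3  d9:5  d10:5  d11:5  d12:5 — peak 5.
Total keeper-days = 49 over 12 days ⇒ peak ≥ ⌈49/12⌉ = 5, so 5 is optimal.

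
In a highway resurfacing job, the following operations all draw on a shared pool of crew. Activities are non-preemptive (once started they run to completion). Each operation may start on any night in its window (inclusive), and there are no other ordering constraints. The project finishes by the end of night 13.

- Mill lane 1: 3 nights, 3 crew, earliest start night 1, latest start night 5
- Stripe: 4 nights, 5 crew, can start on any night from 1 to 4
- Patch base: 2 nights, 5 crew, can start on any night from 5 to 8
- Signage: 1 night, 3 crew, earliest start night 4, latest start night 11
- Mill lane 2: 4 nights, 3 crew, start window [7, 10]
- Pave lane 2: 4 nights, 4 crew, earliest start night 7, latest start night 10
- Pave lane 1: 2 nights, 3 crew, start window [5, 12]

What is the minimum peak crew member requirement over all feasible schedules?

7

Early-start (Mill lane 1@1, Stripe@1, Patch base@5, Signage@4, Mill lane 2@7, Pave lane 2@7, Pave lane 1@5) gives peak 8: n1:8  n2:8  n3:8  n4:8  n5:8  n6:8  n7:7  n8:7  n9:7  n10:7  n11:0  n12:0  n13:0.
Shift Mill lane 1→5, Patch base→8, Signage→5, Mill lane 2→10, Pave lane 2→10, Pave lane 1→6.
Schedule Mill lane 1@5, Stripe@1, Patch base@8, Signage@5, Mill lane 2@10, Pave lane 2@10, Pave lane 1@6: n1:5  n2:5  n3:5  n4:5  n5:6  n6:6  n7:6  n8:5  n9:5  n10:7  n11:7  n12:7  n13:7 — peak 7.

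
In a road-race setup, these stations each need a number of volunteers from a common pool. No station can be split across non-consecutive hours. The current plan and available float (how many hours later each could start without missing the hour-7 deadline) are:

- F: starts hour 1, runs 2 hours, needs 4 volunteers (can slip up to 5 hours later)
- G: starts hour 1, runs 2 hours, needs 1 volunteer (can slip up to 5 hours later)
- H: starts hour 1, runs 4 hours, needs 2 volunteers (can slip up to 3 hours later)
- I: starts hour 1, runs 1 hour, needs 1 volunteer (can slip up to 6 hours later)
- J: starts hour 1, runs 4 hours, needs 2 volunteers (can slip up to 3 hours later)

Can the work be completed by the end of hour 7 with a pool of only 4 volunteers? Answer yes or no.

The minimum achievable peak is 5; 4 < 5, so no feasible schedule stays within the cap.

no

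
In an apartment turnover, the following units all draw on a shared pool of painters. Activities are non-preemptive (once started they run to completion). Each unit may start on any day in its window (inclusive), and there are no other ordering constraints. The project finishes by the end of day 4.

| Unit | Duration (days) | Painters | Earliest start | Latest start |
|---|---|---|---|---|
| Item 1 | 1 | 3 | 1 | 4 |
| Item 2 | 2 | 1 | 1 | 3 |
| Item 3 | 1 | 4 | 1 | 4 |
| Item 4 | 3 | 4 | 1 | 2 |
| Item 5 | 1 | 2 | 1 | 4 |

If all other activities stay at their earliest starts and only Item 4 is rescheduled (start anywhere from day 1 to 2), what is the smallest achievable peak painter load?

10

Item 4@1: d1:14  d2:5  d3:4  d4:0 → peak 14
Item 4@2: d1:10  d2:5  d3:4  d4:4 → peak 10
Best is Item 4@2, peak 10.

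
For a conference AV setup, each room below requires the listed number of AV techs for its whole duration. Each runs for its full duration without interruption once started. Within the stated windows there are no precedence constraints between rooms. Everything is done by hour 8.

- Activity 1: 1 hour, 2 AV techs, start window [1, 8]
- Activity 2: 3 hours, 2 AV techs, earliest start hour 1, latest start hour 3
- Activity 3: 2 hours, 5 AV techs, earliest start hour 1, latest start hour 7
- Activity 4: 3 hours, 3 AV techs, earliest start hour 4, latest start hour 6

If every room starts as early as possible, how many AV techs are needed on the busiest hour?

Early-start schedule: Activity 1@1, Activity 2@1, Activity 3@1, Activity 4@4.
Load per hour: hour 1: 9, hour 2: 7, hour 3: 2, hour 4: 3, hour 5: 3, hour 6: 3, hour 7: 0, hour 8: 0.
Peak is 9.

9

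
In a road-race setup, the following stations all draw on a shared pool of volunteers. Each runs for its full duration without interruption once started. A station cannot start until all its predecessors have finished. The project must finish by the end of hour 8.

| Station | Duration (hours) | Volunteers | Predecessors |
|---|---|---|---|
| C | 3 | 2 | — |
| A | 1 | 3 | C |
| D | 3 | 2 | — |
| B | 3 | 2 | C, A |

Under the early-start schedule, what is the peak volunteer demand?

4

Early-start schedule: C@1, A@4, D@1, B@5.
Load per hour: hour 1: 4, hour 2: 4, hour 3: 4, hour 4: 3, hour 5: 2, hour 6: 2, hour 7: 2, hour 8: 0.
Peak is 4.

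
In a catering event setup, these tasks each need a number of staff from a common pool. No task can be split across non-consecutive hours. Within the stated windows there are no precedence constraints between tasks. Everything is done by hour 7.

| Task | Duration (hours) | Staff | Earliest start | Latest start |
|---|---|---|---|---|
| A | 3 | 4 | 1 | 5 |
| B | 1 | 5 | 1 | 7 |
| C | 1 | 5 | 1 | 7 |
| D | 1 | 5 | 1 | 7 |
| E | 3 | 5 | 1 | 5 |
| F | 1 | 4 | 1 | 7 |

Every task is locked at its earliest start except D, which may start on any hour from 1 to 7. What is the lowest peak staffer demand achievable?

D@1: h1:28  h2:9  h3:9  h4:0  h5:0  h6:0  h7:0 → peak 28
D@2: h1:23  h2:14  h3:9  h4:0  h5:0  h6:0  h7:0 → peak 23
D@3: h1:23  h2:9  h3:14  h4:0  h5:0  h6:0  h7:0 → peak 23
D@4: h1:23  h2:9  h3:9  h4:5  h5:0  h6:0  h7:0 → peak 23
D@5: h1:23  h2:9  h3:9  h4:0  h5:5  h6:0  h7:0 → peak 23
D@6: h1:23  h2:9  h3:9  h4:0  h5:0  h6:5  h7:0 → peak 23
D@7: h1:23  h2:9  h3:9  h4:0  h5:0  h6:0  h7:5 → peak 23
Best is D@2, peak 23.

23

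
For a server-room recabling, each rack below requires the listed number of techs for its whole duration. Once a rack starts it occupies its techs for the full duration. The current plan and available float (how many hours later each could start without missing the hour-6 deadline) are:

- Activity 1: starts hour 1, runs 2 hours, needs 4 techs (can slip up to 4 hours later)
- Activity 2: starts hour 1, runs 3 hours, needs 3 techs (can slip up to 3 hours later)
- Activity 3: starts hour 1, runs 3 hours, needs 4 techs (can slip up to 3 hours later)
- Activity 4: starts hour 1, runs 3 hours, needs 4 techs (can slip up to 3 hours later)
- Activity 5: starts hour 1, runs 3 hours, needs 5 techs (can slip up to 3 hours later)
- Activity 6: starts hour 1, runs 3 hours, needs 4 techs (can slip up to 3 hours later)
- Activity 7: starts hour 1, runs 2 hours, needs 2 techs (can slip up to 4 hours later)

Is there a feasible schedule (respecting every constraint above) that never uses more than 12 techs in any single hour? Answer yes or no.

The minimum achievable peak is 13; 12 < 13, so no feasible schedule stays within the cap.

no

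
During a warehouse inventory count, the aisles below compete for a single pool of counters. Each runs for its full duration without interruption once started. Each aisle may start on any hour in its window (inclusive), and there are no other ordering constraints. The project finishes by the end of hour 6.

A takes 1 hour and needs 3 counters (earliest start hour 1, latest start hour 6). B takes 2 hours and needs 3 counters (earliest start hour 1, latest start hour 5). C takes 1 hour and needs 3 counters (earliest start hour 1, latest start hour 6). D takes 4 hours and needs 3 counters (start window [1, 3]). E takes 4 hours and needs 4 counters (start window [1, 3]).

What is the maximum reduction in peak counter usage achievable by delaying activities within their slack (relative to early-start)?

9

Early-start peak: h1:16  h2:10  h3:7  h4:7  h5:0  h6:0 ⇒ 16.
Leveled (A@1, B@1, C@2, D@3, E@3): h1:6  h2:6  h3:7  h4:7  h5:7  h6:7 ⇒ 7.
Reduction 16 − 7 = 9.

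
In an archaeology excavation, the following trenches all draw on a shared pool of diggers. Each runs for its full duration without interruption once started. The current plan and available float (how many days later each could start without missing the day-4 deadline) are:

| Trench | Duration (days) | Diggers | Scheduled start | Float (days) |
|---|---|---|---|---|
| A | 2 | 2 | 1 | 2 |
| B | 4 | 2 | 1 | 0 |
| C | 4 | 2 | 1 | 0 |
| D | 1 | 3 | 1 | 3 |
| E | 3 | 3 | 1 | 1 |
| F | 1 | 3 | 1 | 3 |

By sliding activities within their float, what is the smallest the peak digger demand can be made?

10

Early-start (A@1, B@1, C@1, D@1, E@1, F@1) gives peak 15: d1:15  d2:9  d3:7  d4:4.
Shift E→2, F→3.
Schedule A@1, B@1, C@1, D@1, E@2, F@3: d1:9  d2:9  d3:10  d4:7 — peak 10.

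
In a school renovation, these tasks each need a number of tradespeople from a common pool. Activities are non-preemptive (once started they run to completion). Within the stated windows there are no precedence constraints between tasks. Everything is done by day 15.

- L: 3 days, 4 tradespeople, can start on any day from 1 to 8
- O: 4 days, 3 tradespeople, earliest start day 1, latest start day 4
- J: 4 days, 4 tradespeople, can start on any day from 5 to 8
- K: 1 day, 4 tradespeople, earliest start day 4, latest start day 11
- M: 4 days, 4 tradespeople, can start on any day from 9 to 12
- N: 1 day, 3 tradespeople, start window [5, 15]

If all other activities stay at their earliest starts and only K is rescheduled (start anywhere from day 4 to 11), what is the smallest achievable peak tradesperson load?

7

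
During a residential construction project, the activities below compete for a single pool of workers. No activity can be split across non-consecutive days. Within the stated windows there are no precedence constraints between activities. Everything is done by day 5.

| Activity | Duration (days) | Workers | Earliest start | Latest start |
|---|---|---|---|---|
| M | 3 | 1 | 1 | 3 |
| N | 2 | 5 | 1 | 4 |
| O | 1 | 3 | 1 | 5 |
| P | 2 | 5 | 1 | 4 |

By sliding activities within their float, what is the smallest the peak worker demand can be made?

6

Early-start (M@1, N@1, O@1, P@1) gives peak 14: d1:14  d2:11  d3:1  d4:0  d5:0.
Shift O→3, P→4.
Schedule M@1, N@1, O@3, P@4: d1:6  d2:6  d3:4  d4:5  d5:5 — peak 6.
Total worker-days = 26 over 5 days ⇒ peak ≥ ⌈26/5⌉ = 6, so 6 is optimal.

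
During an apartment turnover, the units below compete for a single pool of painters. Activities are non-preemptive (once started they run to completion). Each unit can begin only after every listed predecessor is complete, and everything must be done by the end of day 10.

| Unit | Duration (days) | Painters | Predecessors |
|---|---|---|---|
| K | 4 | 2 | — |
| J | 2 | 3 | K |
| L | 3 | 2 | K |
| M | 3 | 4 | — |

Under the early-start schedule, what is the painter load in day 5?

At early start, day 5 has: J, L.
Demand: 3 + 2 = 5.

5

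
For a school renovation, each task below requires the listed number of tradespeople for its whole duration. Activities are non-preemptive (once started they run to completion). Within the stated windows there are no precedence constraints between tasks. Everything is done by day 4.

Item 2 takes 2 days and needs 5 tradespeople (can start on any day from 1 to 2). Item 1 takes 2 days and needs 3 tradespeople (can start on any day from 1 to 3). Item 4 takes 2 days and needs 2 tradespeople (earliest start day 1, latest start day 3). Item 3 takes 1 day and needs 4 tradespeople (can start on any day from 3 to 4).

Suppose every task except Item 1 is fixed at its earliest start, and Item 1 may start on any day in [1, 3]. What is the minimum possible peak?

7

Item 1@1: d1:10  d2:10  d3:4  d4:0 → peak 10
Item 1@2: d1:7  d2:10  d3:7  d4:0 → peak 10
Item 1@3: d1:7  d2:7  d3:7  d4:3 → peak 7
Best is Item 1@3, peak 7.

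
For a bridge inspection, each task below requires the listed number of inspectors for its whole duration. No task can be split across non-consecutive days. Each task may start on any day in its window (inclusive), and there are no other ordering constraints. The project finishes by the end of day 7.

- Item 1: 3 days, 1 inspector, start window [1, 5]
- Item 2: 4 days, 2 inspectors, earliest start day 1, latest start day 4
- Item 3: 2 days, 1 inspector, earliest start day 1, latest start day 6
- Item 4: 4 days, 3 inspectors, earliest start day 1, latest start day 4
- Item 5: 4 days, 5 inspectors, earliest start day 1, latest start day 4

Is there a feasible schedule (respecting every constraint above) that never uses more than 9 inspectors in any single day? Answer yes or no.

no

The minimum achievable peak is 10; 9 < 10, so no feasible schedule stays within the cap.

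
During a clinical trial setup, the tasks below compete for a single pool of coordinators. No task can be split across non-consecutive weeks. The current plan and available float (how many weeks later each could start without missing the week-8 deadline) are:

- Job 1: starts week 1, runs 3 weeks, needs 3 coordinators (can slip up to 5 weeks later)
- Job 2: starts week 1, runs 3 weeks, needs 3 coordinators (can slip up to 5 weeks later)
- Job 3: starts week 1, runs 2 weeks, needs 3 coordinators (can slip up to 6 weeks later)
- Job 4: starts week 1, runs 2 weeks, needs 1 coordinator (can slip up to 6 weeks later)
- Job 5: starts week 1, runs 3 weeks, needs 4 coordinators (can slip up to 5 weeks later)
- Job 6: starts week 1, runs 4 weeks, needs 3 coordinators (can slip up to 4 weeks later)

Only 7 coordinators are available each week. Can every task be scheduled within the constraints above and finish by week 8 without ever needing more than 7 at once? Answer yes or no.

yes

Schedule Job 1@1, Job 2@1, Job 3@4, Job 4@1, Job 5@6, Job 6@4: w1:7  w2:7  w3:6  w4:6  w5:6  w6:7  w7:7  w8:4 — peak 7 ≤ 7.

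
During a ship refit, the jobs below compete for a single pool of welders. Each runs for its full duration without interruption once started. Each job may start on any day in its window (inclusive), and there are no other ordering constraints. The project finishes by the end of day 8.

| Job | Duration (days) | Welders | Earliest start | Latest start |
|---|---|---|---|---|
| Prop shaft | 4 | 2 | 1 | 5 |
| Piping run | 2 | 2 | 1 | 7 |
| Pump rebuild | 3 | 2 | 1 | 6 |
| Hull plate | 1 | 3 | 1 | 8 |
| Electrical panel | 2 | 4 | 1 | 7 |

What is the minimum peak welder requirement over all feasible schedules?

Early-start (Prop shaft@1, Piping run@1, Pump rebuild@1, Hull plate@1, Electrical panel@1) gives peak 13: d1:13  d2:10  d3:4  d4:2  d5:0  d6:0  d7:0  d8:0.
Shift Pump rebuild→3, Hull plate→6, Electrical panel→7.
Schedule Prop shaft@1, Piping run@1, Pump rebuild@3, Hull plate@6, Electrical panel@7: d1:4  d2:4  d3:4  d4:4  d5:2  d6:3  d7:4  d8:4 — peak 4.
Total welder-days = 29 over 8 days ⇒ peak ≥ ⌈29/8⌉ = 4, so 4 is optimal.

4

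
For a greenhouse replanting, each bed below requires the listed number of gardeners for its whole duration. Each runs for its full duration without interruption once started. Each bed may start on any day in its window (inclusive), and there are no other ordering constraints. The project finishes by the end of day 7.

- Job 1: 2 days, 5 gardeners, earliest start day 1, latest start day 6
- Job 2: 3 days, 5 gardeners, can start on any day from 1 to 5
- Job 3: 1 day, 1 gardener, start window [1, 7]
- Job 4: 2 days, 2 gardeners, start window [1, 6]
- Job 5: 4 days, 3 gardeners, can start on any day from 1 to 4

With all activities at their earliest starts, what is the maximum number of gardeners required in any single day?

16

Early-start schedule: Job 1@1, Job 2@1, Job 3@1, Job 4@1, Job 5@1.
Load per day: day 1: 16, day 2: 15, day 3: 8, day 4: 3, day 5: 0, day 6: 0, day 7: 0.
Peak is 16.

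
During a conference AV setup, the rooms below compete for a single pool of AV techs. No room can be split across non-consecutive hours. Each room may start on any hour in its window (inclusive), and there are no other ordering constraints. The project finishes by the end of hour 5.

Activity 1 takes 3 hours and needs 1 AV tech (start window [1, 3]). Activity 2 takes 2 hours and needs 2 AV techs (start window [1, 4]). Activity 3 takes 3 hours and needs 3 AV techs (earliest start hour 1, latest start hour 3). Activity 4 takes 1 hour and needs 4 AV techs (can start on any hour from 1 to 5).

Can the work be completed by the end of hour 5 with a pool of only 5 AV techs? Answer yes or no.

Schedule Activity 1@1, Activity 2@4, Activity 3@2, Activity 4@1: h1:5  h2:4  h3:4  h4:5  h5:2 — peak 5 ≤ 5.

yes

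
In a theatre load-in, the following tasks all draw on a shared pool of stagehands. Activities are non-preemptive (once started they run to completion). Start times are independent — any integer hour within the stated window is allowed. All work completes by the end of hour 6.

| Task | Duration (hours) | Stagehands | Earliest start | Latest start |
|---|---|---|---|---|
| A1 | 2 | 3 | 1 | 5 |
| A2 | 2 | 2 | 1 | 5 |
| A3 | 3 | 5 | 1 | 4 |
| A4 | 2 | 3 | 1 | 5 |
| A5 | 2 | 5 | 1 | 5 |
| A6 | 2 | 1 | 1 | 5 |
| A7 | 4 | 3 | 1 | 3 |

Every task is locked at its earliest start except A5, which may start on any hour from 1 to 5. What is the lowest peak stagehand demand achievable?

17

A5@1: h1:22  h2:22  h3:8  h4:3  h5:0  h6:0 → peak 22
A5@2: h1:17  h2:22  h3:13  h4:3  h5:0  h6:0 → peak 22
A5@3: h1:17  h2:17  h3:13  h4:8  h5:0  h6:0 → peak 17
A5@4: h1:17  h2:17  h3:8  h4:8  h5:5  h6:0 → peak 17
A5@5: h1:17  h2:17  h3:8  h4:3  h5:5  h6:5 → peak 17
Best is A5@3, peak 17.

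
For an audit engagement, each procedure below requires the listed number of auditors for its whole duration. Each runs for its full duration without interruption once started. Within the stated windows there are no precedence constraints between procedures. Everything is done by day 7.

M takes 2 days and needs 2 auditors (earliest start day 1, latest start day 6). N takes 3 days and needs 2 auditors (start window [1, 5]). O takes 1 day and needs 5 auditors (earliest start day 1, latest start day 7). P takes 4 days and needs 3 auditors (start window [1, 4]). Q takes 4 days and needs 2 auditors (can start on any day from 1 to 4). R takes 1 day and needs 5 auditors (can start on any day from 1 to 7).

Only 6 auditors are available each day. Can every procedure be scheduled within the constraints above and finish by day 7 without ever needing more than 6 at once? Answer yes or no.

no

The minimum achievable peak is 7; 6 < 7, so no feasible schedule stays within the cap.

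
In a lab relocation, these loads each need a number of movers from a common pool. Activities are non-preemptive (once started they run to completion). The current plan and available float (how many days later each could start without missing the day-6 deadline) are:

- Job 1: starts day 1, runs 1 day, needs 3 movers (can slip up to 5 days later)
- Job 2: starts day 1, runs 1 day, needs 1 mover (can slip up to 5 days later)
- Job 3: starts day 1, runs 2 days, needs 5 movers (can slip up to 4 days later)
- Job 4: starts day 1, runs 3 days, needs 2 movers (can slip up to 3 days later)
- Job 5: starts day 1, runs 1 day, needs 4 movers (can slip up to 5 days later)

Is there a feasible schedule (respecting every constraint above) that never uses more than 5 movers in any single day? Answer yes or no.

Schedule Job 1@1, Job 2@2, Job 3@4, Job 4@1, Job 5@6: d1:5  d2:3  d3:2  d4:5  d5:5  d6:4 — peak 5 ≤ 5.

yes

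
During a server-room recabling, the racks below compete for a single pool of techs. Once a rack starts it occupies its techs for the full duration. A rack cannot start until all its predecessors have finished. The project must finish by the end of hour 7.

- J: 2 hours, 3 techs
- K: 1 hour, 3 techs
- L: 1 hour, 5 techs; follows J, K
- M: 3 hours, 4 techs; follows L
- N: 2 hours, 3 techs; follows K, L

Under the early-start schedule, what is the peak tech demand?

Early-start schedule: J@1, K@1, L@3, M@4, N@4.
Load per hour: hour 1: 6, hour 2: 3, hour 3: 5, hour 4: 7, hour 5: 7, hour 6: 4, hour 7: 0.
Peak is 7.

7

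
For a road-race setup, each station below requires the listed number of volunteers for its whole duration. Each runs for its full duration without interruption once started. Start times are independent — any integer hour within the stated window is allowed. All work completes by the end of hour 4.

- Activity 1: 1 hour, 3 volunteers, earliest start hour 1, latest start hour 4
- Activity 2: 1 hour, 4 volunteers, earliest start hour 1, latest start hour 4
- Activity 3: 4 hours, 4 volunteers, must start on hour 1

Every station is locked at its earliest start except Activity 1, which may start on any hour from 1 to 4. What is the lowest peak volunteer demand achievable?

Activity 1@1: h1:11  h2:4  h3:4  h4:4 → peak 11
Activity 1@2: h1:8  h2:7  h3:4  h4:4 → peak 8
Activity 1@3: h1:8  h2:4  h3:7  h4:4 → peak 8
Activity 1@4: h1:8  h2:4  h3:4  h4:7 → peak 8
Best is Activity 1@2, peak 8.

8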